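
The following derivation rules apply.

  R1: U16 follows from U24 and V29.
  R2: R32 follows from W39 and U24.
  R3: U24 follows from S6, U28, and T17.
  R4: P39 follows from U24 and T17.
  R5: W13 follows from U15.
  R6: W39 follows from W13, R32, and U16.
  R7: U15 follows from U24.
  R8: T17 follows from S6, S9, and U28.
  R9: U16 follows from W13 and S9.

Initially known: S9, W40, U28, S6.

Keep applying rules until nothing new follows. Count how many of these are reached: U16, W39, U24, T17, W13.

4

From S6, S9, and U28, R8 gives T17.
S6, U28, and T17 hold, so U24 follows (R3).
From U24, R7 gives U15.
U15 holds, so W13 follows (R5).
From W13 and S9, R9 gives U16.
U16: reached.
W39 would need W13, R32, and U16 (R6), but R32 is never established.
U24: reached.
T17: reached.
W13: reached.
Reached: U16, U24, T17, and W13 — 4 of the 5.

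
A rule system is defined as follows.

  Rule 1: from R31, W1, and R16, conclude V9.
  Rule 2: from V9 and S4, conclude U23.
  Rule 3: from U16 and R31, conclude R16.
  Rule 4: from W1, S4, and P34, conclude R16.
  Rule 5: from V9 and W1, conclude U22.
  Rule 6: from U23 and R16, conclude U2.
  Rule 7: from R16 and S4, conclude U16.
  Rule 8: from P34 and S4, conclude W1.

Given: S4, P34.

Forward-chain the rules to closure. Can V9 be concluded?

No

V9 would need R31, W1, and R16 (Rule 1), but R31 is never established.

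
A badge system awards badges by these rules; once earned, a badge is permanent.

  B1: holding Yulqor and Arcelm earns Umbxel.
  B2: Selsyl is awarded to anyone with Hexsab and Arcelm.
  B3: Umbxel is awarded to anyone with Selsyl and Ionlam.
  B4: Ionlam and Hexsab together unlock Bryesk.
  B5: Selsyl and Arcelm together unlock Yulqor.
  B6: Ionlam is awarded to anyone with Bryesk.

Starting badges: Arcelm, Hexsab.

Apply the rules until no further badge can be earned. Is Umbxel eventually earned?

With Hexsab and Arcelm, Selsyl is earned (B2).
With Selsyl and Arcelm, Yulqor is earned (B5).
With Yulqor and Arcelm, Umbxel is earned (B1).

Yes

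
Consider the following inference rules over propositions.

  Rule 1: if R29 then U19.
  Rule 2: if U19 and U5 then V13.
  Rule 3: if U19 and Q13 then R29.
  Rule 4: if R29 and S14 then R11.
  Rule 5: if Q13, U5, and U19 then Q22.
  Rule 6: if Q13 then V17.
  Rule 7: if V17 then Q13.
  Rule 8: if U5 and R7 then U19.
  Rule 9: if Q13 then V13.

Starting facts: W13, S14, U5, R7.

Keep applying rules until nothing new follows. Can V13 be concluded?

Yes

U5 and R7 hold, so U19 follows (Rule 8).
From U19 and U5, Rule 2 gives V13.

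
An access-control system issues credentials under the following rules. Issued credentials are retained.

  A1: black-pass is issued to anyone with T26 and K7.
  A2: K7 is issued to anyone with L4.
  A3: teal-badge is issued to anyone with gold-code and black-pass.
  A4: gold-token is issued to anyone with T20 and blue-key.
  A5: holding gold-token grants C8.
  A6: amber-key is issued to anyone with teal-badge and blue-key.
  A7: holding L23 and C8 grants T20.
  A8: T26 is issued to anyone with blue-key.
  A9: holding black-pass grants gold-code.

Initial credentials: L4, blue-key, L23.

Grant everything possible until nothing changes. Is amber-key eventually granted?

Yes

Holding L4 grants K7 (A2).
Holding blue-key grants T26 (A8).
Holding T26 and K7 grants black-pass (A1).
Holding black-pass grants gold-code (A9).
Holding gold-code and black-pass grants teal-badge (A3).
Holding teal-badge and blue-key grants amber-key (A6).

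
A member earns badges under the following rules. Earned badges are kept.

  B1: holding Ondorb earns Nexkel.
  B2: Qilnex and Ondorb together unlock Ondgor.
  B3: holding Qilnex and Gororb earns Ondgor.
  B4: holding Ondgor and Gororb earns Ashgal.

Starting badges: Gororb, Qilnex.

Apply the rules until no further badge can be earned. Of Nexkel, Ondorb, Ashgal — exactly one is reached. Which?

Ashgal

With Qilnex and Gororb, Ondgor is earned (B3).
With Ondgor and Gororb, Ashgal is earned (B4).
Nexkel would need Ondorb (B1), but Ondorb is never earned. No rule produces Ondorb, and it is not given.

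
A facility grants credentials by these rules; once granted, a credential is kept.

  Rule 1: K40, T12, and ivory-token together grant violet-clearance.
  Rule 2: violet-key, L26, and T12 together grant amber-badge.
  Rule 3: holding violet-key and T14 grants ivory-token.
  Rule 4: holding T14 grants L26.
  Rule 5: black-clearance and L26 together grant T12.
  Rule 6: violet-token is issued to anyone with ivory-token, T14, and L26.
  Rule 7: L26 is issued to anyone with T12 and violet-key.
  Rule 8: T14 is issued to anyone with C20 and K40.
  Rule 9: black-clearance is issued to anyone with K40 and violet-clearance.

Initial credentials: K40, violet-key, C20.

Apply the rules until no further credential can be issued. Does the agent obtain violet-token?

Holding C20 and K40 grants T14 (Rule 8).
Holding violet-key and T14 grants ivory-token (Rule 3).
Holding T14 grants L26 (Rule 4).
Holding ivory-token, T14, and L26 grants violet-token (Rule 6).

Yes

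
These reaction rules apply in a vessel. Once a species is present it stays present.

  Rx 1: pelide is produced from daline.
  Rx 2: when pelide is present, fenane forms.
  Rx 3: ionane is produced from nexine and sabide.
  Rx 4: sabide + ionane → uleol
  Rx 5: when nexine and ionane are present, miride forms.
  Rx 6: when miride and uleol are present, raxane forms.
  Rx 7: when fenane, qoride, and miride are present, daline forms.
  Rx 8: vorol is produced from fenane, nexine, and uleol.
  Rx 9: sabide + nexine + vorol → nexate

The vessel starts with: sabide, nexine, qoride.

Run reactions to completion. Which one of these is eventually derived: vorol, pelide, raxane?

raxane

nexine and sabide present → ionane forms (Rx 3).
nexine and ionane present → miride forms (Rx 5).
sabide and ionane present → uleol forms (Rx 4).
miride and uleol present → raxane forms (Rx 6).
pelide would need daline (Rx 1), but daline never forms. vorol would need fenane, nexine, and uleol (Rx 8), but fenane never forms.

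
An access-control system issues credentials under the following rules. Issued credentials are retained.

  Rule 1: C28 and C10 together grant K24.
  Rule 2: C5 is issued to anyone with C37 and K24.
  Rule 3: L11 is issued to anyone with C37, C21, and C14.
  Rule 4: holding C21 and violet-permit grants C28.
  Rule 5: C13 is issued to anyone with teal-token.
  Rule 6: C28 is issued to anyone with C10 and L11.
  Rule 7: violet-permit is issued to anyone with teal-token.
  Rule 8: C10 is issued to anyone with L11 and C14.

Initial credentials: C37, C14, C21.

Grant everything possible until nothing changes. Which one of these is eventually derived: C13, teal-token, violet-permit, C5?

C5

Holding C37, C21, and C14 grants L11 (Rule 3).
Holding L11 and C14 grants C10 (Rule 8).
Holding C10 and L11 grants C28 (Rule 6).
Holding C28 and C10 grants K24 (Rule 1).
Holding C37 and K24 grants C5 (Rule 2).
C13 would need teal-token (Rule 5), but teal-token is never granted. No rule produces teal-token, and it is not given. violet-permit would need teal-token (Rule 7), but teal-token is never granted.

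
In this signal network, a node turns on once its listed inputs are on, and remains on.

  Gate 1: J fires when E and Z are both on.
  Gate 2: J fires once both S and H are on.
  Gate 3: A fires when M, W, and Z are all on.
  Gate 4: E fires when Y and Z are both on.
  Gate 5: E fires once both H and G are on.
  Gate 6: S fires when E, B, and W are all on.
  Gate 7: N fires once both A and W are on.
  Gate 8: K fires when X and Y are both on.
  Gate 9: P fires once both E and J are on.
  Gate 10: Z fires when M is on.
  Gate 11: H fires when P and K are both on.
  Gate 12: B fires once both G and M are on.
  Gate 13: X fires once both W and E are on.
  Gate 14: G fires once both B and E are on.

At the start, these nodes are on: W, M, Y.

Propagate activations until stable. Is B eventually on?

No

B would need G and M (Gate 12), but G never turns on.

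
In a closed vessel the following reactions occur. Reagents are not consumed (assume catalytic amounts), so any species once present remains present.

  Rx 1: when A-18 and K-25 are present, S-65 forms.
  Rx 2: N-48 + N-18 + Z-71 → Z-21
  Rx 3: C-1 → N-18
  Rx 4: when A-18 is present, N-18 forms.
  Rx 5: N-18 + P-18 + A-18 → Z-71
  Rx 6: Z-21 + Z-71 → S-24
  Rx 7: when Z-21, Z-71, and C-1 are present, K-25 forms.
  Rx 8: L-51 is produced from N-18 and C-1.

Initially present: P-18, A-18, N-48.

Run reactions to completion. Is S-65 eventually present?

No

S-65 would need A-18 and K-25 (Rx 1), but K-25 never forms.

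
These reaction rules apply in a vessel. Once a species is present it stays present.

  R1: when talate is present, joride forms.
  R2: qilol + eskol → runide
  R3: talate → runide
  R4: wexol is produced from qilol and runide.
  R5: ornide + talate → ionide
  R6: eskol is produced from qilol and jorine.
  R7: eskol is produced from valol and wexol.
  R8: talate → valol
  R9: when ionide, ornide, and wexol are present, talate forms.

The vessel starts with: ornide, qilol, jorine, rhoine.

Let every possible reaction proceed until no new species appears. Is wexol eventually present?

Yes

qilol and jorine present → eskol forms (R6).
qilol and eskol present → runide forms (R2).
qilol and runide present → wexol forms (R4).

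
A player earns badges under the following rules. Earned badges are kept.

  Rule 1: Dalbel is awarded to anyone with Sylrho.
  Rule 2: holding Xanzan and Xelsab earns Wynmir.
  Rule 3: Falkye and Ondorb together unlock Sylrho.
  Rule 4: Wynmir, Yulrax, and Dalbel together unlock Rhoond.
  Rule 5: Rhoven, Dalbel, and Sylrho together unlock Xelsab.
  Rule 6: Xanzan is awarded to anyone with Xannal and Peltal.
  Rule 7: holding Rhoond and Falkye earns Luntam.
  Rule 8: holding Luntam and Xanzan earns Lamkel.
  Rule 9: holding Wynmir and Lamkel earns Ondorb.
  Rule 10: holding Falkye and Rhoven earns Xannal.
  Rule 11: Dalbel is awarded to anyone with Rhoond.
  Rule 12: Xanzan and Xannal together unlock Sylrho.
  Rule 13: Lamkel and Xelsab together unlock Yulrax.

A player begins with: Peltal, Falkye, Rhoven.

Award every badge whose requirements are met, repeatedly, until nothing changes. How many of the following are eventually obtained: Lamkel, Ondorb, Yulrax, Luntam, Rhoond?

Lamkel would need Luntam and Xanzan (Rule 8), but Luntam is never earned.
Ondorb would need Wynmir and Lamkel (Rule 9), but Lamkel is never earned.
Yulrax would need Lamkel and Xelsab (Rule 13), but Lamkel is never earned.
Luntam would need Rhoond and Falkye (Rule 7), but Rhoond is never earned.
Rhoond would need Wynmir, Yulrax, and Dalbel (Rule 4), but Yulrax is never earned.
None of the 5 are reached.

0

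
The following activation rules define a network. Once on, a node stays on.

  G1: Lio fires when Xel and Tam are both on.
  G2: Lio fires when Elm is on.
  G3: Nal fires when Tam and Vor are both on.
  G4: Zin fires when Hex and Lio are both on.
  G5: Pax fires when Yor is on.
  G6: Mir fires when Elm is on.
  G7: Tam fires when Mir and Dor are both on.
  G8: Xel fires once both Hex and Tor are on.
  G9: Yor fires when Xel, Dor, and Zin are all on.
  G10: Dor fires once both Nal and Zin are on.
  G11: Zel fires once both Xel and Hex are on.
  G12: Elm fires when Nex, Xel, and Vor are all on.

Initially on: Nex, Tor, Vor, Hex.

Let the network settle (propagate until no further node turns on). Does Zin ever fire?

Hex and Tor are on, so Xel fires (G8).
Nex, Xel, and Vor are on, so Elm fires (G12).
G2: Elm on → Lio on.
Hex and Lio are on, so Zin fires (G4).

Yes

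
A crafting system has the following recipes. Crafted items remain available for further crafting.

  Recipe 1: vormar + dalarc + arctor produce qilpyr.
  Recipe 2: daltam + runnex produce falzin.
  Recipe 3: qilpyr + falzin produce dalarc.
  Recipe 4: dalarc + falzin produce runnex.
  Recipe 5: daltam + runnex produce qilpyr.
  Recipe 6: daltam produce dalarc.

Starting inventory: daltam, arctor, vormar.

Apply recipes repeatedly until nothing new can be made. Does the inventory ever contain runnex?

runnex would need dalarc and falzin (Recipe 4), but falzin is never obtained.

No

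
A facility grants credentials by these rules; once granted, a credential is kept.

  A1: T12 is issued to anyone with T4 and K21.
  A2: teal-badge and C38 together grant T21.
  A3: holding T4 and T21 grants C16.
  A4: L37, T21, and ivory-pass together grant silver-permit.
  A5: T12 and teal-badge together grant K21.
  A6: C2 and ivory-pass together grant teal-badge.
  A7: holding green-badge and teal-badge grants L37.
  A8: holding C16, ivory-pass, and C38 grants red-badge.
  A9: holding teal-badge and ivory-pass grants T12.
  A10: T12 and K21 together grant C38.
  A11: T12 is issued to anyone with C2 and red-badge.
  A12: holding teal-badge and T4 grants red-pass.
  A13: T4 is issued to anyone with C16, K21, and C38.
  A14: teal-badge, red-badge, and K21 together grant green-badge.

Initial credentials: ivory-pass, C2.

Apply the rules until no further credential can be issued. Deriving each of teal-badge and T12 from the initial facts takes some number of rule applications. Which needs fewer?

teal-badge: Holding C2 and ivory-pass grants teal-badge (A6). [1 rule application]
T12: Holding C2 and ivory-pass grants teal-badge (A6). Holding teal-badge and ivory-pass grants T12 (A9). [2 rule applications]
teal-badge needs fewer.

teal-badge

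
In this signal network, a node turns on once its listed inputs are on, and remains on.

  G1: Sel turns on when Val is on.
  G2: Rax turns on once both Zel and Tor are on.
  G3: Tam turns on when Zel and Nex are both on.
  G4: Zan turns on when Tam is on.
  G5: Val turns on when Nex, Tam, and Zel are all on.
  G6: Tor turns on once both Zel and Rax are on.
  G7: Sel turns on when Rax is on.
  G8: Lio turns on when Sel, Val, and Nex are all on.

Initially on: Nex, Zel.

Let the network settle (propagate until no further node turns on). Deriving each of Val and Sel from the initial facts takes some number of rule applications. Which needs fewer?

Val: G3: Zel and Nex on → Tam on. Nex, Tam, and Zel are on, so Val turns on (G5). [2 rule applications]
Sel: Zel and Nex are on, so Tam turns on (G3). Nex, Tam, and Zel are on, so Val turns on (G5). G1: Val on → Sel on. [3 rule applications]
Val needs fewer.

Val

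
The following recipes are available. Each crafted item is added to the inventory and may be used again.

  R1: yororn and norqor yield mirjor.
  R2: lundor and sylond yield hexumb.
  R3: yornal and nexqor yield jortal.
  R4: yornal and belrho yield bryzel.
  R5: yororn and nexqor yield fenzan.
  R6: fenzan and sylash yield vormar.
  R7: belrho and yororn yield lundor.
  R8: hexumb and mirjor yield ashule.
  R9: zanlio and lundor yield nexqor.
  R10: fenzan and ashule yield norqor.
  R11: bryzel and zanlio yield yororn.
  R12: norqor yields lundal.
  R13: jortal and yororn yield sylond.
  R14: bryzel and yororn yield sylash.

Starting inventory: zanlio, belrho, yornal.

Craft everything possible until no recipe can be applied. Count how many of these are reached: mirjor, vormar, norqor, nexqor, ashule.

yornal and belrho → bryzel (R4).
bryzel and zanlio → yororn (R11).
Using R14, bryzel and yororn make sylash.
belrho and yororn → lundor (R7).
Using R9, zanlio and lundor make nexqor.
yororn and nexqor → fenzan (R5).
Using R6, fenzan and sylash make vormar.
mirjor would need yororn and norqor (R1), but norqor is never obtained.
vormar: reached.
norqor would need fenzan and ashule (R10), but ashule is never obtained.
nexqor: reached.
ashule would need hexumb and mirjor (R8), but mirjor is never obtained.
Reached: vormar and nexqor — 2 of the 5.

2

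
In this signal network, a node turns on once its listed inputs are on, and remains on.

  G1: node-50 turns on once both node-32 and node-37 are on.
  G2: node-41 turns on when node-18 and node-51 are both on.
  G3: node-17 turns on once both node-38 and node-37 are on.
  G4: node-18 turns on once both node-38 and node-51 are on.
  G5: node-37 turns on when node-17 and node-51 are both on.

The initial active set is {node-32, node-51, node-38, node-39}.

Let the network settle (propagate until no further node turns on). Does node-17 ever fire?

node-17 would need node-38 and node-37 (G3), but node-37 never turns on.

No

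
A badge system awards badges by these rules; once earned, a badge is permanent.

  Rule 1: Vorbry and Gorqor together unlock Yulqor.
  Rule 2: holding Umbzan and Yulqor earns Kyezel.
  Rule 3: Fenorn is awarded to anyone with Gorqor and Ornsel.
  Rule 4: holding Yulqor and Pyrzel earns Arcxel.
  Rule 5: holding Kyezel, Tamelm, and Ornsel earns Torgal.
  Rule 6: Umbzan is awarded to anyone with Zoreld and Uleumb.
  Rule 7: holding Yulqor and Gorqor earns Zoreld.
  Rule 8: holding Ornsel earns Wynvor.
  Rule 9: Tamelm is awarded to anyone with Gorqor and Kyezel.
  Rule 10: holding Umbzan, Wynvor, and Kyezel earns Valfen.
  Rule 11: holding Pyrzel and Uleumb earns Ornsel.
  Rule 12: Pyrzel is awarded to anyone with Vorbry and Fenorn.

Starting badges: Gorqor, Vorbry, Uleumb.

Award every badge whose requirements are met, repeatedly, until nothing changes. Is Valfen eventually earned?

No

Valfen would need Umbzan, Wynvor, and Kyezel (Rule 10), but Wynvor is never earned.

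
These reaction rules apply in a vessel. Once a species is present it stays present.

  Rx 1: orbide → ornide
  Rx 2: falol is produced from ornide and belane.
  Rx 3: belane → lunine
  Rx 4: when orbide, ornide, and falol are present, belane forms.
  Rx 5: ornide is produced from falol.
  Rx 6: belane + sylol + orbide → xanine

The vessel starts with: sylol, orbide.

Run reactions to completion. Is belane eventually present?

No

belane would need orbide, ornide, and falol (Rx 4), but falol never forms.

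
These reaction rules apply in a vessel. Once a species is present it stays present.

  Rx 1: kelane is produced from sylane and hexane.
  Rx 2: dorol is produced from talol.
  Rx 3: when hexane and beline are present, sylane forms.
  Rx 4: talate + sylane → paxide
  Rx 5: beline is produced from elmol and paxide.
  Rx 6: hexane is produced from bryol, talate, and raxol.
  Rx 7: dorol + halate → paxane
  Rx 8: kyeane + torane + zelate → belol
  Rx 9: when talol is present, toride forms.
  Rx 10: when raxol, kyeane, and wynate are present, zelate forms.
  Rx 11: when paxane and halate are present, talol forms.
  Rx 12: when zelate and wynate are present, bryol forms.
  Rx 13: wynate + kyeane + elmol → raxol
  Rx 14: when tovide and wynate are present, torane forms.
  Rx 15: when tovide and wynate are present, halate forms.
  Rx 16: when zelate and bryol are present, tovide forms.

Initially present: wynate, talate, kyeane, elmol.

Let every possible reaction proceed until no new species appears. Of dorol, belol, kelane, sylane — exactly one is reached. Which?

wynate, kyeane, and elmol present → raxol forms (Rx 13).
raxol, kyeane, and wynate present → zelate forms (Rx 10).
zelate and wynate present → bryol forms (Rx 12).
zelate and bryol present → tovide forms (Rx 16).
tovide and wynate present → torane forms (Rx 14).
kyeane, torane, and zelate present → belol forms (Rx 8).
kelane would need sylane and hexane (Rx 1), but sylane never forms. sylane would need hexane and beline (Rx 3), but beline never forms. dorol would need talol (Rx 2), but talol never forms.

belol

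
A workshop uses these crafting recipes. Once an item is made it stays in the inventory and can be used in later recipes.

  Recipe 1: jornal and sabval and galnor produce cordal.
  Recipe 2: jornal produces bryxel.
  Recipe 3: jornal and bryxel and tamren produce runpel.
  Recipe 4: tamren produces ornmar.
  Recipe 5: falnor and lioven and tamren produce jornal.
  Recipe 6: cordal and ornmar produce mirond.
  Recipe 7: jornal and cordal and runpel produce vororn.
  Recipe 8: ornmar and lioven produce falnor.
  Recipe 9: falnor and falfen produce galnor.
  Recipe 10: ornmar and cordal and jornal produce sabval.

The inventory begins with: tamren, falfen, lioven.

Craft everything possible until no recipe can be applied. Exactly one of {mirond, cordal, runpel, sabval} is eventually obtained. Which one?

Using Recipe 4, tamren makes ornmar.
ornmar and lioven → falnor (Recipe 8).
Using Recipe 5, falnor, lioven, and tamren make jornal.
jornal → bryxel (Recipe 2).
Using Recipe 3, jornal, bryxel, and tamren make runpel.
cordal would need jornal, sabval, and galnor (Recipe 1), but sabval is never obtained. sabval would need ornmar, cordal, and jornal (Recipe 10), but cordal is never obtained. mirond would need cordal and ornmar (Recipe 6), but cordal is never obtained.

runpel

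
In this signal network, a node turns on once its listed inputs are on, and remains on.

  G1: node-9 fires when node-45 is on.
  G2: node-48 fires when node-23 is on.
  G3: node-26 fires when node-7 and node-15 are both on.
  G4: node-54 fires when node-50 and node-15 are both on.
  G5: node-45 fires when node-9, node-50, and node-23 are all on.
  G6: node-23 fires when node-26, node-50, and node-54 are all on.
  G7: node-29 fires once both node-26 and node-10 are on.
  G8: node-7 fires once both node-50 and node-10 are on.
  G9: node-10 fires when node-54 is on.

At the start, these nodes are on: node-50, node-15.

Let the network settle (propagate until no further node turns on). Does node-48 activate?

Yes

node-50 and node-15 are on, so node-54 fires (G4).
G9: node-54 on → node-10 on.
node-50 and node-10 are on, so node-7 fires (G8).
G3: node-7 and node-15 on → node-26 on.
node-26, node-50, and node-54 are on, so node-23 fires (G6).
G2: node-23 on → node-48 on.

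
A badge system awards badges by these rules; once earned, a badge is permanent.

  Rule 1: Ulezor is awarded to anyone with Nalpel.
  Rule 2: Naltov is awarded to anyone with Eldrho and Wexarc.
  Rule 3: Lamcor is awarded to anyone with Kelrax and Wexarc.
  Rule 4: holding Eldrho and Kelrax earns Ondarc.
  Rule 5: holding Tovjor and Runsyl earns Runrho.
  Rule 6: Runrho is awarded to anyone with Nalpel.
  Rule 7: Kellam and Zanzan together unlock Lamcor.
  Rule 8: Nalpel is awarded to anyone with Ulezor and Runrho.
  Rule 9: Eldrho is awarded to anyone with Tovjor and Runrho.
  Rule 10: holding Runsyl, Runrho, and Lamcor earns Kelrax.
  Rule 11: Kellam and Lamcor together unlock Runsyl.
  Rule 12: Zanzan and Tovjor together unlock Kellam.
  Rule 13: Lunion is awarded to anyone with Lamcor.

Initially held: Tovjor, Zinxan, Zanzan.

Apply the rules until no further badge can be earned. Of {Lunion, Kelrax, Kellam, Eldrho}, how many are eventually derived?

With Zanzan and Tovjor, Kellam is earned (Rule 12).
With Kellam and Zanzan, Lamcor is earned (Rule 7).
With Kellam and Lamcor, Runsyl is earned (Rule 11).
With Lamcor, Lunion is earned (Rule 13).
With Tovjor and Runsyl, Runrho is earned (Rule 5).
With Tovjor and Runrho, Eldrho is earned (Rule 9).
With Runsyl, Runrho, and Lamcor, Kelrax is earned (Rule 10).
Lunion: reached.
Kelrax: reached.
Kellam: reached.
Eldrho: reached.
All 4 are reached.

4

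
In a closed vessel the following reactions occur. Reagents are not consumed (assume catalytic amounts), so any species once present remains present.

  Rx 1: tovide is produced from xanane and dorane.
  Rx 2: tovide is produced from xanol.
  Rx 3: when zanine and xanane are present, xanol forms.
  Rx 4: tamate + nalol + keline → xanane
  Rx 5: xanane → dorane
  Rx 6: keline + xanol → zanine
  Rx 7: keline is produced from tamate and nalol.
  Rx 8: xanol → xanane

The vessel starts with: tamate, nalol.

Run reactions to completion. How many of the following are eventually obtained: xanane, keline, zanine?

2

tamate and nalol present → keline forms (Rx 7).
tamate, nalol, and keline present → xanane forms (Rx 4).
xanane: reached.
keline: reached.
zanine would need keline and xanol (Rx 6), but xanol never forms.
Reached: xanane and keline — 2 of the 3.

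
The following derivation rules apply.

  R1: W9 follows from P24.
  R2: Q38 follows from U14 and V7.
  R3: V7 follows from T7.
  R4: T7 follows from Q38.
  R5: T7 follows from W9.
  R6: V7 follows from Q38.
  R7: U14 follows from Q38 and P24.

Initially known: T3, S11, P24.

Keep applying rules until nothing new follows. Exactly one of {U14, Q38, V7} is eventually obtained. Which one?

V7

From P24, R1 gives W9.
From W9, R5 gives T7.
T7 holds, so V7 follows (R3).
Q38 would need U14 and V7 (R2), but U14 is never established. U14 would need Q38 and P24 (R7), but Q38 is never established.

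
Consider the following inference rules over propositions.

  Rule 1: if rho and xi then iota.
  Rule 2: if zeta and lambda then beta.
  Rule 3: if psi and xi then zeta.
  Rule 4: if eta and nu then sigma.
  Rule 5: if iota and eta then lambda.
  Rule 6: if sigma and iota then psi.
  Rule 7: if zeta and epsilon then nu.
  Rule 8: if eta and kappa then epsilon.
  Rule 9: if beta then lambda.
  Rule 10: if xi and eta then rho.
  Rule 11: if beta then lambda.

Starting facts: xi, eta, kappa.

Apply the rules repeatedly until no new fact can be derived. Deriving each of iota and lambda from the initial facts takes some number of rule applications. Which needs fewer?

iota

iota: From xi and eta, Rule 10 gives rho. From rho and xi, Rule 1 gives iota. [2 rule applications]
lambda: From xi and eta, Rule 10 gives rho. rho and xi hold, so iota follows (Rule 1). From iota and eta, Rule 5 gives lambda. [3 rule applications]
iota needs fewer.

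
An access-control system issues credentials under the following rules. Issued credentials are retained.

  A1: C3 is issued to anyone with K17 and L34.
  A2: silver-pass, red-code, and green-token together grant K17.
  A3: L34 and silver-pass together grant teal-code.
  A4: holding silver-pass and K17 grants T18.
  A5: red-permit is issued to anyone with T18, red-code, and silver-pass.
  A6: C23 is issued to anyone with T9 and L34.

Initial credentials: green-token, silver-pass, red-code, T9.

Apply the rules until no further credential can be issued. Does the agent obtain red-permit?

Holding silver-pass, red-code, and green-token grants K17 (A2).
Holding silver-pass and K17 grants T18 (A4).
Holding T18, red-code, and silver-pass grants red-permit (A5).

Yes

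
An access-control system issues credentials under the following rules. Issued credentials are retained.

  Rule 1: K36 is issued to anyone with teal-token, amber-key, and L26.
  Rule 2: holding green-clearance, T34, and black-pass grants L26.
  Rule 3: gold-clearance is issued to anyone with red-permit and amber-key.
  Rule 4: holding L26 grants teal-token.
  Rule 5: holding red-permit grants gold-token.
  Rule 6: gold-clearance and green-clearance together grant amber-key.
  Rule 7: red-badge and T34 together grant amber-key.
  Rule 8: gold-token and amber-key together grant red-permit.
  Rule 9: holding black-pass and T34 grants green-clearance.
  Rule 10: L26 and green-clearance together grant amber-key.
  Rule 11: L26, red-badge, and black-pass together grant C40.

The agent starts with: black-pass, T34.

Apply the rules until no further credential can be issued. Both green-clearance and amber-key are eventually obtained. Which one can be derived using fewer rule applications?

green-clearance: Holding black-pass and T34 grants green-clearance (Rule 9). [1 rule application]
amber-key: Holding black-pass and T34 grants green-clearance (Rule 9). Holding green-clearance, T34, and black-pass grants L26 (Rule 2). Holding L26 and green-clearance grants amber-key (Rule 10). [3 rule applications]
green-clearance needs fewer.

green-clearance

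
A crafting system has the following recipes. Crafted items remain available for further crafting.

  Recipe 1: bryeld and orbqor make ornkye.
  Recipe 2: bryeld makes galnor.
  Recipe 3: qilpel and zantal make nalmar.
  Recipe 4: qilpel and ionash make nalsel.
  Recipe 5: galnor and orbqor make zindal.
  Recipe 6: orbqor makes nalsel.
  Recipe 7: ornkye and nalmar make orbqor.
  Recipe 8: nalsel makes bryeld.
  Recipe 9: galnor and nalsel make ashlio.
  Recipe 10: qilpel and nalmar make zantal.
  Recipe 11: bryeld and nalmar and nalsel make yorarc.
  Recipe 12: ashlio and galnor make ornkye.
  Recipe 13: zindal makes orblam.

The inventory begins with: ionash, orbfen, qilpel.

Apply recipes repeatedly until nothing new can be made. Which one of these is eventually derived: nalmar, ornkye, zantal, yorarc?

Using Recipe 4, qilpel and ionash make nalsel.
Using Recipe 8, nalsel makes bryeld.
bryeld → galnor (Recipe 2).
Using Recipe 9, galnor and nalsel make ashlio.
Using Recipe 12, ashlio and galnor make ornkye.
zantal would need qilpel and nalmar (Recipe 10), but nalmar is never obtained. nalmar would need qilpel and zantal (Recipe 3), but zantal is never obtained. yorarc would need bryeld, nalmar, and nalsel (Recipe 11), but nalmar is never obtained.

ornkye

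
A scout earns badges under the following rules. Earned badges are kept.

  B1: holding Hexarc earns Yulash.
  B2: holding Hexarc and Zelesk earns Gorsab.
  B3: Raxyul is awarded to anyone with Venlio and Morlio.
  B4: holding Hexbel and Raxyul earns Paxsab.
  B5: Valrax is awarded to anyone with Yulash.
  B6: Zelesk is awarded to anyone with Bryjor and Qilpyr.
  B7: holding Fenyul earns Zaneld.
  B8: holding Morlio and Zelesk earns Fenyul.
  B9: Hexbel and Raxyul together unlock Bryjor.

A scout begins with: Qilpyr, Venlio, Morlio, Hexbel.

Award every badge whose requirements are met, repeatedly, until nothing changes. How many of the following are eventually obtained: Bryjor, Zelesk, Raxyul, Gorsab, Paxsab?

4

With Venlio and Morlio, Raxyul is earned (B3).
With Hexbel and Raxyul, Bryjor is earned (B9).
With Hexbel and Raxyul, Paxsab is earned (B4).
With Bryjor and Qilpyr, Zelesk is earned (B6).
Bryjor: reached.
Zelesk: reached.
Raxyul: reached.
Gorsab would need Hexarc and Zelesk (B2), but Hexarc is never earned.
Paxsab: reached.
Reached: Bryjor, Zelesk, Raxyul, and Paxsab — 4 of the 5.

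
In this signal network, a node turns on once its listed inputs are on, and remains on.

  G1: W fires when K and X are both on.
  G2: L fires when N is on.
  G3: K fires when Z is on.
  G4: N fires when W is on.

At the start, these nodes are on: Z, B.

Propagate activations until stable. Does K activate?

G3: Z on → K on.

Yes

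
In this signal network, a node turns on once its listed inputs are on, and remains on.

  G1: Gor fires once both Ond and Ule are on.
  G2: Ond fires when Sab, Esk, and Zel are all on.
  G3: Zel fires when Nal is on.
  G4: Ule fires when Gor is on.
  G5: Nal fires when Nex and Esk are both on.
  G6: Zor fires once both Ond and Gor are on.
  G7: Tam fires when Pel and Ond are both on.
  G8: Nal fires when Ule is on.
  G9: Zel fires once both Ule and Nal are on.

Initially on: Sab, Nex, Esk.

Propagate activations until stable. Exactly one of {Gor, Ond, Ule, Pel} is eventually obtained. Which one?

Ond

Nex and Esk are on, so Nal fires (G5).
G3: Nal on → Zel on.
Sab, Esk, and Zel are on, so Ond fires (G2).
Gor would need Ond and Ule (G1), but Ule never turns on. No rule produces Pel, and it is not given. Ule would need Gor (G4), but Gor never turns on.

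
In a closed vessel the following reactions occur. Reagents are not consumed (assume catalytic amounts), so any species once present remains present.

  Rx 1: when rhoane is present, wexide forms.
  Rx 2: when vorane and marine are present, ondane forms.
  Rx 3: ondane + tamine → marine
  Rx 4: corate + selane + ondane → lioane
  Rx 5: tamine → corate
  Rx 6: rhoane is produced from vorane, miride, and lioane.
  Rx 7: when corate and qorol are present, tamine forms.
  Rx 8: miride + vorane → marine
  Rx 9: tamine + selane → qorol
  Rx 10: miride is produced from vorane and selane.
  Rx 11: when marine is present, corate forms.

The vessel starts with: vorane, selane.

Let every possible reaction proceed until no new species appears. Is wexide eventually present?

vorane and selane present → miride forms (Rx 10).
miride and vorane present → marine forms (Rx 8).
marine present → corate forms (Rx 11).
vorane and marine present → ondane forms (Rx 2).
corate, selane, and ondane present → lioane forms (Rx 4).
vorane, miride, and lioane present → rhoane forms (Rx 6).
rhoane present → wexide forms (Rx 1).

Yes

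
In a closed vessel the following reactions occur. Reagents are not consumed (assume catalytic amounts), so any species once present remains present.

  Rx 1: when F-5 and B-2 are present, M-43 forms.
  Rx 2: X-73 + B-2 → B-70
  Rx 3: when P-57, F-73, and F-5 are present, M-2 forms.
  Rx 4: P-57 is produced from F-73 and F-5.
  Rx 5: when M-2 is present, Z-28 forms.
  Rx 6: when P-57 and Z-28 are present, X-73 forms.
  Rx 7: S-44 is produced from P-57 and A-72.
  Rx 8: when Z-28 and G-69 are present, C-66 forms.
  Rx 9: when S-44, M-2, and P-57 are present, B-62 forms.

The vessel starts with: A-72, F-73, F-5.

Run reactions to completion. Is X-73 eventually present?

F-73 and F-5 present → P-57 forms (Rx 4).
P-57, F-73, and F-5 present → M-2 forms (Rx 3).
M-2 present → Z-28 forms (Rx 5).
P-57 and Z-28 present → X-73 forms (Rx 6).

Yes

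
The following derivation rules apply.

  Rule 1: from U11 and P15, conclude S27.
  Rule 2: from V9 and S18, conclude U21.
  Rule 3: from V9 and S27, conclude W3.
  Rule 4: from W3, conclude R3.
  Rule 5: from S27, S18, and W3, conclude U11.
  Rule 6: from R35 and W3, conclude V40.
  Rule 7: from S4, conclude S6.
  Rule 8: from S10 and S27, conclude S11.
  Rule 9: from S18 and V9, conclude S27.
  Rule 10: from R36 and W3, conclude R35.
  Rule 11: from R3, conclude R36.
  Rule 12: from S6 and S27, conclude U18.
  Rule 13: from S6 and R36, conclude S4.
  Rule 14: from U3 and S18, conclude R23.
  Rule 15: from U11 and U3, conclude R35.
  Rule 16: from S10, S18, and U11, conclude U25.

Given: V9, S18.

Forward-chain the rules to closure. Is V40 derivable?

Yes

S18 and V9 hold, so S27 follows (Rule 9).
V9 and S27 hold, so W3 follows (Rule 3).
From W3, Rule 4 gives R3.
From R3, Rule 11 gives R36.
R36 and W3 hold, so R35 follows (Rule 10).
R35 and W3 hold, so V40 follows (Rule 6).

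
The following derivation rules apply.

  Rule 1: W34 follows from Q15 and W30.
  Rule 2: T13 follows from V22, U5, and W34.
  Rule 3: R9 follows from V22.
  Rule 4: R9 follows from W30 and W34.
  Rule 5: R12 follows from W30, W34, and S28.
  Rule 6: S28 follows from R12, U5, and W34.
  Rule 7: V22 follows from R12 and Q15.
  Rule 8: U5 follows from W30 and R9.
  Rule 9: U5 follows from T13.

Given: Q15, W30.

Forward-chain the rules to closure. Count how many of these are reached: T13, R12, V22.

0

T13 would need V22, U5, and W34 (Rule 2), but V22 is never established.
R12 would need W30, W34, and S28 (Rule 5), but S28 is never established.
V22 would need R12 and Q15 (Rule 7), but R12 is never established.
None of the 3 are reached.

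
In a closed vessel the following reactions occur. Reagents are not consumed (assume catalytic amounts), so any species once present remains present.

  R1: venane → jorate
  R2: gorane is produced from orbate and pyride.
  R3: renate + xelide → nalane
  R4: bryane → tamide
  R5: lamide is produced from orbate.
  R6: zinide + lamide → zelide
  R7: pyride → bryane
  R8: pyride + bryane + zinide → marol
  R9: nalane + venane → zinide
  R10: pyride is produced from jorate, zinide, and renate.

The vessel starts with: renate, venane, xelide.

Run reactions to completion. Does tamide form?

Yes

venane present → jorate forms (R1).
renate and xelide present → nalane forms (R3).
nalane and venane present → zinide forms (R9).
jorate, zinide, and renate present → pyride forms (R10).
pyride present → bryane forms (R7).
bryane present → tamide forms (R4).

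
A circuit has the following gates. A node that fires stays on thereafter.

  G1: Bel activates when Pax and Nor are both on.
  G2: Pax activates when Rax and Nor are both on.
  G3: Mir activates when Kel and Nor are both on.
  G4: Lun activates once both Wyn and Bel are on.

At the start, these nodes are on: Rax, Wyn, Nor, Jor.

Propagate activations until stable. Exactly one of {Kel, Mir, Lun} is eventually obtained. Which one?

Rax and Nor are on, so Pax activates (G2).
Pax and Nor are on, so Bel activates (G1).
G4: Wyn and Bel on → Lun on.
Mir would need Kel and Nor (G3), but Kel never turns on. No rule produces Kel, and it is not given.

Lun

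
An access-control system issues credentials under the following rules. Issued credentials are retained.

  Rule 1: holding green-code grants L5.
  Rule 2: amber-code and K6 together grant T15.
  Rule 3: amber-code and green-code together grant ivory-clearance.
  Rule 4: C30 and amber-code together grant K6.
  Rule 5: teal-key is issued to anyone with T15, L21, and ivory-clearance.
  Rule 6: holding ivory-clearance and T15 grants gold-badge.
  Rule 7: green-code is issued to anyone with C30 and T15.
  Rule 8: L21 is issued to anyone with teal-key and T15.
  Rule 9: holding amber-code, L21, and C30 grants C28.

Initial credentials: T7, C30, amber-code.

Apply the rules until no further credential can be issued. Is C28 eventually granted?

No

C28 would need amber-code, L21, and C30 (Rule 9), but L21 is never granted.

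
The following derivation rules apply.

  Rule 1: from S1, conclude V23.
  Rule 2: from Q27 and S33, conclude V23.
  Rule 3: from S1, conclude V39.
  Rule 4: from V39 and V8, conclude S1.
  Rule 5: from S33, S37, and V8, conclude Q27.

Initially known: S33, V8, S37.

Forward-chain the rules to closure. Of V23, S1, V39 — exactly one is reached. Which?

S33, S37, and V8 hold, so Q27 follows (Rule 5).
Q27 and S33 hold, so V23 follows (Rule 2).
S1 would need V39 and V8 (Rule 4), but V39 is never established. V39 would need S1 (Rule 3), but S1 is never established.

V23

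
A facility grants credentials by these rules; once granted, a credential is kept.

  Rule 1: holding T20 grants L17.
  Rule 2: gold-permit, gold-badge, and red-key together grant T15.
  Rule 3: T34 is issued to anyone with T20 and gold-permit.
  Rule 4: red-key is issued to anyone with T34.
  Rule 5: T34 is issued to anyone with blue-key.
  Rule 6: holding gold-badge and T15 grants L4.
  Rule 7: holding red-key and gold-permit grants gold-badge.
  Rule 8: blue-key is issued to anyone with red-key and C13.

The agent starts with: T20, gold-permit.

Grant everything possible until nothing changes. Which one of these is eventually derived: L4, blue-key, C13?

Holding T20 and gold-permit grants T34 (Rule 3).
Holding T34 grants red-key (Rule 4).
Holding red-key and gold-permit grants gold-badge (Rule 7).
Holding gold-permit, gold-badge, and red-key grants T15 (Rule 2).
Holding gold-badge and T15 grants L4 (Rule 6).
No rule produces C13, and it is not given. blue-key would need red-key and C13 (Rule 8), but C13 is never granted.

L4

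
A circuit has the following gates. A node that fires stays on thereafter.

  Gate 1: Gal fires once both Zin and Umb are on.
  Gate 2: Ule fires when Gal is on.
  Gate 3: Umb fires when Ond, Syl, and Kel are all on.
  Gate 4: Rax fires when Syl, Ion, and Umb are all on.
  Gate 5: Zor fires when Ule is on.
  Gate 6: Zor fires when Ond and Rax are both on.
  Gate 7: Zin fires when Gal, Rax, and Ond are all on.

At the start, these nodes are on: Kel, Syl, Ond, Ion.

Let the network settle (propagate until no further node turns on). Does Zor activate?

Gate 3: Ond, Syl, and Kel on → Umb on.
Syl, Ion, and Umb are on, so Rax fires (Gate 4).
Ond and Rax are on, so Zor fires (Gate 6).

Yes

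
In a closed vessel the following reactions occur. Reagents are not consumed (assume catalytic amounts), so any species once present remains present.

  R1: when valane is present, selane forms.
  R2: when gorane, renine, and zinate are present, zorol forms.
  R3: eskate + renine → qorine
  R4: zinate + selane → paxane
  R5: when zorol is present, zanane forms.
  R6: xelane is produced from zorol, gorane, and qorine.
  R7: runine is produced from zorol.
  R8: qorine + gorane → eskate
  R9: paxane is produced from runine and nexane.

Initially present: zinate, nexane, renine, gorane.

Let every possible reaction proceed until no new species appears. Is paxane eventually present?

gorane, renine, and zinate present → zorol forms (R2).
zorol present → runine forms (R7).
runine and nexane present → paxane forms (R9).

Yes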